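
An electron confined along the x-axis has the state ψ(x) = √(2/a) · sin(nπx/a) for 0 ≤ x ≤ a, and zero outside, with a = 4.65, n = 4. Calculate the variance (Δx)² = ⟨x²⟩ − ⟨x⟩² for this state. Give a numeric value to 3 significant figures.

Compute ⟨x⟩ and ⟨x²⟩ separately, then (Δx)² = ⟨x²⟩ − ⟨x⟩².
With sin²θ = (1 − cos2θ)/2 on 0 ≤ x ≤ a: ∫sin²(nπx/a) dx = a/2, ∫x·sin²(nπx/a) dx = a²/4, ∫x²·sin²(nπx/a) dx = a³·(1/6 − 1/(4n²π²)); higher powers xᵏ the same way, integrating xᵏ·cos(2nπx/a) by parts.
⟨x⟩ = 2.3250 and ⟨x²⟩ = 7.1390.
(Δx)² = 7.1390 − (2.3250)² = 1.7334.

1.73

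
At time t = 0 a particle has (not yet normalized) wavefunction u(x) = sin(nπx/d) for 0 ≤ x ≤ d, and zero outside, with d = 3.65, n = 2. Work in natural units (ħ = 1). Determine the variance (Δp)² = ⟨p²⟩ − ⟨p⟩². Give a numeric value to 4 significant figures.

Compute ⟨p⟩ and ⟨p²⟩ separately; (Δp)² = ⟨p²⟩ − ⟨p⟩².
d/dx sin(nπx/d) = (nπ/d)·cos(nπx/d) and d²/dx² sin(nπx/d) = −(nπ/d)²·sin(nπx/d); on 0 ≤ x ≤ d, ∫sin²(nπx/d) dx = d/2 and ∫sin(nπx/d)·cos(nπx/d) dx = 0.
Normalization: ∫|u|² dx = 1.8250.
⟨p⟩ = 0.0000 and ⟨p²⟩ = 2.9633.
(Δp)² = 2.9633 − (0.0000)² = 2.9633.

2.963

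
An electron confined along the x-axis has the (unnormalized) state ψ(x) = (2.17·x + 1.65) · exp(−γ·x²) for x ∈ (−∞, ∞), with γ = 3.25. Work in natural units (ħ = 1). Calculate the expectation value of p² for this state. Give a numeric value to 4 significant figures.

p² ψ = −ħ² d²ψ/dx²; ⟨p²⟩ = −ħ² ∫ ψ*·ψ'' dx / ∫|ψ|² dx.
Expand each integrand as polynomial × e^(−2γx²) and use ∫x^(2j)·e^(−2γx²) dx = (2j−1)!!/(4γ)^j · √(π/(2γ)), odd powers → 0; here √(π/(2γ)) = 0.69521. Differentiate with the product rule, d/dx e^(−γx²) = −2γx·e^(−γx²).
State is unnormalized: ∫|ψ|² dx = 2.1445, and ∫ψ*·(−ħ² ψ'') dx = 8.6066, so ⟨p²⟩ = 8.6066 / 2.1445.
⟨p²⟩ = 4.0133.

4.013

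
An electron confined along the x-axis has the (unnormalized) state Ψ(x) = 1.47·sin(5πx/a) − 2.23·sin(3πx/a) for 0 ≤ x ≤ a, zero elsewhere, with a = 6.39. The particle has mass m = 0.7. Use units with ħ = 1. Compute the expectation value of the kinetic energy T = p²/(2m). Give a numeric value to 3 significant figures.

2.39

T = −(ħ²/2m) d²/dx², so ⟨T⟩ = −(ħ²/2m) ∫ Ψ*·Ψ'' dx / ∫|Ψ|² dx; with m = 0.7.
d²/dx² sin(jπx/a) = −(jπ/a)²·sin(jπx/a); on 0 ≤ x ≤ a, ∫sin²(jπx/a) dx = a/2 and ∫sin(jπx/a)·sin(lπx/a) dx = 0 for j ≠ l, so only diagonal terms survive in ∫|Ψ|² and ∫Ψ·Ψ″; ∫Ψ·Ψ′ dx = [Ψ²/2] between the walls = 0.
State is unnormalized: ∫|Ψ|² dx = 22.792, and ∫Ψ*·(−ħ²/2m · Ψ'') dx = 54.488, so ⟨T⟩ = 54.488 / 22.792.
⟨T⟩ = 2.3906.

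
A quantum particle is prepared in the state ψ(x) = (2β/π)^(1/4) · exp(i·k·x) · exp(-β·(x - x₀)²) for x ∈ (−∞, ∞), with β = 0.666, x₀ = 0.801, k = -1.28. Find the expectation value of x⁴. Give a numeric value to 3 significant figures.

2.28

⟨x⁴⟩ = ∫ x⁴·|ψ|² dx (integrals over the domain).
Gaussian moments (u = x − x₀): ∫u^(2j)·e^(−2βu²) du = (2j−1)!!/(4β)^j · √(π/(2β)), odd powers integrate to 0; here √(π/(2β)) = 1.5358.
⟨x⁴⟩ = 2.2794.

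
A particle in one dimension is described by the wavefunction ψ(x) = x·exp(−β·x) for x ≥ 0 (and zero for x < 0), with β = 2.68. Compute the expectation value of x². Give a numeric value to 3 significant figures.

⟨x²⟩ = ∫ x²·|ψ|² dx / ∫|ψ|² dx (integrals over the domain).
Every integrand reduces to terms xʲ·e^(−2βx) on [0, ∞); use ∫₀^∞ xʲ·e^(−2βx) dx = j!/(2β)^(j+1).
State is unnormalized: ∫|ψ|² dx = 0.012988, and ∫ψ*·x²·ψ dx = 0.0054248, so ⟨x²⟩ = 0.0054248 / 0.012988.
⟨x²⟩ = 0.41769.

0.418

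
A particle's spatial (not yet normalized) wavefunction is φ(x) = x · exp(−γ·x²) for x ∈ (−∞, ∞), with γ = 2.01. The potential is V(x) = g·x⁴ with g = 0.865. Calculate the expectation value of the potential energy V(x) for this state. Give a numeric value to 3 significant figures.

⟨V⟩ = ∫ V(x)·|φ|² dx / ∫|φ|² dx.
Expand each integrand as polynomial × e^(−2γx²) and use ∫x^(2j)·e^(−2γx²) dx = (2j−1)!!/(4γ)^j · √(π/(2γ)), odd powers → 0; here √(π/(2γ)) = 0.88402.
State is unnormalized: ∫|φ|² dx = 0.10995, and ∫φ*·V(x)·φ dx = 0.022070, so ⟨V⟩ = 0.022070 / 0.10995.
⟨V⟩ = 0.20072.

0.201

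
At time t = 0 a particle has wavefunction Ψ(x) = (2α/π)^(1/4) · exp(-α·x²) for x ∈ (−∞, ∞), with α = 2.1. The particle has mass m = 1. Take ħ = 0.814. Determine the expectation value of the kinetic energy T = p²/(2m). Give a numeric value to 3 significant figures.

0.696

T = −(ħ²/2m) d²/dx², so ⟨T⟩ = −(ħ²/2m) ∫ Ψ*·Ψ'' dx; with m = 1.
Gaussian moments: ∫x^(2j)·e^(−2αx²) dx = (2j−1)!!/(4α)^j · √(π/(2α)), odd powers integrate to 0; here √(π/(2α)) = 0.86487. Derivatives: d/dx e^(−αx²) = −2αx·e^(−αx²), d²/dx² e^(−αx²) = (4α²x² − 2α)·e^(−αx²).
⟨T⟩ = 0.69573.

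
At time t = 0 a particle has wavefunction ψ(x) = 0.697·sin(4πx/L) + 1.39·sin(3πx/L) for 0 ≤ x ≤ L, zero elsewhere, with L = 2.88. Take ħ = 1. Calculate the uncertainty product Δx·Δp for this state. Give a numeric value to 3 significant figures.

2.33

Δx = √(⟨x²⟩−⟨x⟩²), Δp = √(⟨p²⟩−⟨p⟩²).
On 0 ≤ x ≤ L (j ≠ l): ∫sin²(jπx/L) dx = L/2, ∫sin(jπx/L)·sin(lπx/L) dx = 0; diagonal moments ∫x·sin²(jπx/L) dx = L²/4, ∫x²·sin²(jπx/L) dx = L³·(1/6 − 1/(4j²π²)); cross terms ∫x·sin(jπx/L)·sin(lπx/L) dx = 0 for j + l even and −4jlL²/(π²(j² − l²)²) for j + l odd, ∫x²·sin(jπx/L)·sin(lπx/L) dx = (−1)^(j+l)·4jlL³/(π²(j² − l²)²); higher powers the same way via product-to-sum and parts. d²/dx² sin(jπx/L) = −(jπ/L)²·sin(jπx/L); on 0 ≤ x ≤ L, ∫sin²(jπx/L) dx = L/2 and ∫sin(jπx/L)·sin(lπx/L) dx = 0 for j ≠ l, so only diagonal terms survive in ∫|ψ|² and ∫ψ·ψ″; ∫ψ·ψ′ dx = [ψ²/2] between the walls = 0.
Normalization: ∫|ψ|² dx = 3.4818.
⟨x⟩ = 0.98185, ⟨x²⟩ = 1.4027 ⇒ Δx = 0.66236.
⟨p⟩ = 0.0000, ⟨p²⟩ = 12.383 ⇒ Δp = 3.5189.
Δx·Δp = 2.3308.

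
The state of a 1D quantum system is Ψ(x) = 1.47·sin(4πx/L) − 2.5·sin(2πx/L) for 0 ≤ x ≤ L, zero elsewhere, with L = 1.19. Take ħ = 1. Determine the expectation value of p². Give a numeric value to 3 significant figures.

p² Ψ = −ħ² d²Ψ/dx²; ⟨p²⟩ = −ħ² ∫ Ψ*·Ψ'' dx / ∫|Ψ|² dx.
d²/dx² sin(jπx/L) = −(jπ/L)²·sin(jπx/L); on 0 ≤ x ≤ L, ∫sin²(jπx/L) dx = L/2 and ∫sin(jπx/L)·sin(lπx/L) dx = 0 for j ≠ l, so only diagonal terms survive in ∫|Ψ|² and ∫Ψ·Ψ″; ∫Ψ·Ψ′ dx = [Ψ²/2] between the walls = 0.
State is unnormalized: ∫|Ψ|² dx = 5.0045, and ∫Ψ*·(−ħ² Ψ'') dx = 247.05, so ⟨p²⟩ = 247.05 / 5.0045.
⟨p²⟩ = 49.365.

49.4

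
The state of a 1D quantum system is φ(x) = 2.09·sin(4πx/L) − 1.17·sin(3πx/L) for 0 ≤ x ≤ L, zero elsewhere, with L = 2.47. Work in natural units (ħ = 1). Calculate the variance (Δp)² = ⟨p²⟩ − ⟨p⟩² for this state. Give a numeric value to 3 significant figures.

Compute ⟨p⟩ and ⟨p²⟩ separately; (Δp)² = ⟨p²⟩ − ⟨p⟩².
d²/dx² sin(jπx/L) = −(jπ/L)²·sin(jπx/L); on 0 ≤ x ≤ L, ∫sin²(jπx/L) dx = L/2 and ∫sin(jπx/L)·sin(lπx/L) dx = 0 for j ≠ l, so only diagonal terms survive in ∫|φ|² and ∫φ·φ″; ∫φ·φ′ dx = [φ²/2] between the walls = 0.
Normalization: ∫|φ|² dx = 7.0852.
⟨p⟩ = 0.0000 and ⟨p²⟩ = 23.182.
(Δp)² = 23.182 − (0.0000)² = 23.182.

23.2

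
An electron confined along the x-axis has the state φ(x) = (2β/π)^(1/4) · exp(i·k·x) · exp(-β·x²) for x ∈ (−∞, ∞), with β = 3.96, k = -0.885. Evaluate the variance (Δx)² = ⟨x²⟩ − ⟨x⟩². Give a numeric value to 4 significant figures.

Compute ⟨x⟩ and ⟨x²⟩ separately, then (Δx)² = ⟨x²⟩ − ⟨x⟩².
Gaussian moments: ∫x^(2j)·e^(−2βx²) dx = (2j−1)!!/(4β)^j · √(π/(2β)), odd powers integrate to 0; here √(π/(2β)) = 0.62981.
⟨x⟩ = 0.0000 and ⟨x²⟩ = 0.063131.
(Δx)² = 0.063131 − (0.0000)² = 0.063131.

0.06313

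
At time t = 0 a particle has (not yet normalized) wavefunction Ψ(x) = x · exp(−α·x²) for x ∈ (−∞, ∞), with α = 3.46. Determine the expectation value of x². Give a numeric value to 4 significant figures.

0.2168

⟨x²⟩ = ∫ x²·|Ψ|² dx / ∫|Ψ|² dx (integrals over the domain).
Expand each integrand as polynomial × e^(−2αx²) and use ∫x^(2j)·e^(−2αx²) dx = (2j−1)!!/(4α)^j · √(π/(2α)), odd powers → 0; here √(π/(2α)) = 0.67379.
State is unnormalized: ∫|Ψ|² dx = 0.048684, and ∫Ψ*·x²·Ψ dx = 0.010553, so ⟨x²⟩ = 0.010553 / 0.048684.
⟨x²⟩ = 0.21676.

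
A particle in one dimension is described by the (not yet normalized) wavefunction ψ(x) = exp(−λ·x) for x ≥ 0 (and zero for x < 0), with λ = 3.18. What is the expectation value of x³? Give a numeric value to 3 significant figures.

0.0233

⟨x³⟩ = ∫ x³·|ψ|² dx / ∫|ψ|² dx (integrals over the domain).
Every integrand reduces to terms xʲ·e^(−2λx) on [0, ∞); use ∫₀^∞ xʲ·e^(−2λx) dx = j!/(2λ)^(j+1).
State is unnormalized: ∫|ψ|² dx = 0.15723, and ∫ψ*·x³·ψ dx = 0.0036671, so ⟨x³⟩ = 0.0036671 / 0.15723.
⟨x³⟩ = 0.023323.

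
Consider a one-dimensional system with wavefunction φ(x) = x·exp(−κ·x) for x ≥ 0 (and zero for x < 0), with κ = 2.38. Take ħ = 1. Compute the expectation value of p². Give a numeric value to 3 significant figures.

5.66

p² φ = −ħ² d²φ/dx²; ⟨p²⟩ = −ħ² ∫ φ*·φ'' dx / ∫|φ|² dx.
Differentiate x·exp(−κ·x) with the product rule; every integrand then reduces to terms xʲ·e^(−2κx) on [0, ∞), with ∫₀^∞ xʲ·e^(−2κx) dx = j!/(2κ)^(j+1).
State is unnormalized: ∫|φ|² dx = 0.018544, and ∫φ*·(−ħ² φ'') dx = 0.10504, so ⟨p²⟩ = 0.10504 / 0.018544.
⟨p²⟩ = 5.6644.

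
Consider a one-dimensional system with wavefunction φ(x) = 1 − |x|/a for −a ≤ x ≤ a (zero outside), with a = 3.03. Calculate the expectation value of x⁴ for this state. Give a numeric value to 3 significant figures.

2.41

⟨x⁴⟩ = ∫ x⁴·|φ|² dx / ∫|φ|² dx (integrals over the domain).
φ is even, so ∫ over [−a, a] = 2∫₀ᵃ with φ = 1 − x/a there: ∫₀ᵃ (1 − x/a)² dx = a/3, ∫₀ᵃ x²(1 − x/a)² dx = a³/30, ∫₀ᵃ x⁴(1 − x/a)² dx = a⁵/105.
State is unnormalized: ∫|φ|² dx = 2.0200, and ∫φ*·x⁴·φ dx = 4.8647, so ⟨x⁴⟩ = 4.8647 / 2.0200.
⟨x⁴⟩ = 2.4083.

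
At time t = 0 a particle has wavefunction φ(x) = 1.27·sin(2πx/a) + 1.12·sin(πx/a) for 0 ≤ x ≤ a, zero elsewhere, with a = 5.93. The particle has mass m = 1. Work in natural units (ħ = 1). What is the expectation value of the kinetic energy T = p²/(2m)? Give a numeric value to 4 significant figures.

T = −(ħ²/2m) d²/dx², so ⟨T⟩ = −(ħ²/2m) ∫ φ*·φ'' dx / ∫|φ|² dx; with m = 1.
d²/dx² sin(jπx/a) = −(jπ/a)²·sin(jπx/a); on 0 ≤ x ≤ a, ∫sin²(jπx/a) dx = a/2 and ∫sin(jπx/a)·sin(lπx/a) dx = 0 for j ≠ l, so only diagonal terms survive in ∫|φ|² and ∫φ·φ″; ∫φ·φ′ dx = [φ²/2] between the walls = 0.
State is unnormalized: ∫|φ|² dx = 8.5015, and ∫φ*·(−ħ²/2m · φ'') dx = 3.2064, so ⟨T⟩ = 3.2064 / 8.5015.
⟨T⟩ = 0.37715.

0.3772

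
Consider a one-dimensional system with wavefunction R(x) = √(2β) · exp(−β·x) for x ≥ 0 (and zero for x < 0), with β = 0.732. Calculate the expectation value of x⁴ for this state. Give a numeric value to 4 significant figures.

⟨x⁴⟩ = ∫ x⁴·|R|² dx (integrals over the domain).
Every integrand reduces to terms xʲ·e^(−2βx) on [0, ∞); use ∫₀^∞ xʲ·e^(−2βx) dx = j!/(2β)^(j+1).
⟨x⁴⟩ = 5.2245.

5.225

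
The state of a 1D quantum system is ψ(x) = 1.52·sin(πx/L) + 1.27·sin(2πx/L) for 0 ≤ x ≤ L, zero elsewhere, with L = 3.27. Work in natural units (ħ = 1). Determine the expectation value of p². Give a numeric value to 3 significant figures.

p² ψ = −ħ² d²ψ/dx²; ⟨p²⟩ = −ħ² ∫ ψ*·ψ'' dx / ∫|ψ|² dx.
d²/dx² sin(jπx/L) = −(jπ/L)²·sin(jπx/L); on 0 ≤ x ≤ L, ∫sin²(jπx/L) dx = L/2 and ∫sin(jπx/L)·sin(lπx/L) dx = 0 for j ≠ l, so only diagonal terms survive in ∫|ψ|² and ∫ψ·ψ″; ∫ψ·ψ′ dx = [ψ²/2] between the walls = 0.
State is unnormalized: ∫|ψ|² dx = 6.4146, and ∫ψ*·(−ħ² ψ'') dx = 13.223, so ⟨p²⟩ = 13.223 / 6.4146.
⟨p²⟩ = 2.0614.

2.06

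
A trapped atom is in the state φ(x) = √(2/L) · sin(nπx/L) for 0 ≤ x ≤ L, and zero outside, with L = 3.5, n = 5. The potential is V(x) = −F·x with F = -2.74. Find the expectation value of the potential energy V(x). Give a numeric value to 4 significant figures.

4.795

⟨V⟩ = ∫ V(x)·|φ|² dx.
With sin²θ = (1 − cos2θ)/2 on 0 ≤ x ≤ L: ∫sin²(nπx/L) dx = L/2, ∫x·sin²(nπx/L) dx = L²/4, ∫x²·sin²(nπx/L) dx = L³·(1/6 − 1/(4n²π²)); higher powers xᵏ the same way, integrating xᵏ·cos(2nπx/L) by parts.
⟨V⟩ = 4.7950.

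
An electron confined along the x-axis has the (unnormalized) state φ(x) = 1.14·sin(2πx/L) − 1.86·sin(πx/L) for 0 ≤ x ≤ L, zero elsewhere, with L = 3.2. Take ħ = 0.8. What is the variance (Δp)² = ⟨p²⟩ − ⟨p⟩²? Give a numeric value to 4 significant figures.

1.122

Compute ⟨p⟩ and ⟨p²⟩ separately; (Δp)² = ⟨p²⟩ − ⟨p⟩².
d²/dx² sin(jπx/L) = −(jπ/L)²·sin(jπx/L); on 0 ≤ x ≤ L, ∫sin²(jπx/L) dx = L/2 and ∫sin(jπx/L)·sin(lπx/L) dx = 0 for j ≠ l, so only diagonal terms survive in ∫|φ|² and ∫φ·φ″; ∫φ·φ′ dx = [φ²/2] between the walls = 0.
Normalization: ∫|φ|² dx = 7.6147.
⟨p⟩ = 0.0000 and ⟨p²⟩ = 1.1222.
(Δp)² = 1.1222 − (0.0000)² = 1.1222.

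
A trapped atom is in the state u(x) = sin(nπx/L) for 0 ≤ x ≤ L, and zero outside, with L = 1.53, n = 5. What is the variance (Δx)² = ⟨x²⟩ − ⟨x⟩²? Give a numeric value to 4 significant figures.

Compute ⟨x⟩ and ⟨x²⟩ separately, then (Δx)² = ⟨x²⟩ − ⟨x⟩².
With sin²θ = (1 − cos2θ)/2 on 0 ≤ x ≤ L: ∫sin²(nπx/L) dx = L/2, ∫x·sin²(nπx/L) dx = L²/4, ∫x²·sin²(nπx/L) dx = L³·(1/6 − 1/(4n²π²)); higher powers xᵏ the same way, integrating xᵏ·cos(2nπx/L) by parts.
Normalization: ∫|u|² dx = 0.76500.
⟨x⟩ = 0.76500 and ⟨x²⟩ = 0.77556.
(Δx)² = 0.77556 − (0.76500)² = 0.19033.

0.1903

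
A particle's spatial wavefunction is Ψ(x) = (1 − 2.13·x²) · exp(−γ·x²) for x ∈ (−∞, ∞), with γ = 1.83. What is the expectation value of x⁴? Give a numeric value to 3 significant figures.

⟨x⁴⟩ = ∫ x⁴·|Ψ|² dx / ∫|Ψ|² dx (integrals over the domain).
Expand each integrand as polynomial × e^(−2γx²) and use ∫x^(2j)·e^(−2γx²) dx = (2j−1)!!/(4γ)^j · √(π/(2γ)), odd powers → 0; here √(π/(2γ)) = 0.92648.
State is unnormalized: ∫|Ψ|² dx = 0.62264, and ∫Ψ*·x⁴·Ψ dx = 0.054656, so ⟨x⁴⟩ = 0.054656 / 0.62264.
⟨x⁴⟩ = 0.087781.

0.0878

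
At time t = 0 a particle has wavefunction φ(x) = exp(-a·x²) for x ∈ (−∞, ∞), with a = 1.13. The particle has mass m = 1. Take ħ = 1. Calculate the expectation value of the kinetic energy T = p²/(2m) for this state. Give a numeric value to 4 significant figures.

T = −(ħ²/2m) d²/dx², so ⟨T⟩ = −(ħ²/2m) ∫ φ*·φ'' dx / ∫|φ|² dx; with m = 1.
Gaussian moments: ∫x^(2j)·e^(−2ax²) dx = (2j−1)!!/(4a)^j · √(π/(2a)), odd powers integrate to 0; here √(π/(2a)) = 1.1790. Derivatives: d/dx e^(−ax²) = −2ax·e^(−ax²), d²/dx² e^(−ax²) = (4a²x² − 2a)·e^(−ax²).
State is unnormalized: ∫|φ|² dx = 1.1790, and ∫φ*·(−ħ²/2m · φ'') dx = 0.66615, so ⟨T⟩ = 0.66615 / 1.1790.
⟨T⟩ = 0.56500.

0.5650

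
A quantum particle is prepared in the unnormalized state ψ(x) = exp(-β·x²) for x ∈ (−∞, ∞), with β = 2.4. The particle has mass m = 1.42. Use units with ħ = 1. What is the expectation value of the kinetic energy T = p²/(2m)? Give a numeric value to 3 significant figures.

0.845

T = −(ħ²/2m) d²/dx², so ⟨T⟩ = −(ħ²/2m) ∫ ψ*·ψ'' dx / ∫|ψ|² dx; with m = 1.42.
Gaussian moments: ∫x^(2j)·e^(−2βx²) dx = (2j−1)!!/(4β)^j · √(π/(2β)), odd powers integrate to 0; here √(π/(2β)) = 0.80901. Derivatives: d/dx e^(−βx²) = −2βx·e^(−βx²), d²/dx² e^(−βx²) = (4β²x² − 2β)·e^(−βx²).
State is unnormalized: ∫|ψ|² dx = 0.80901, and ∫ψ*·(−ħ²/2m · ψ'') dx = 0.68367, so ⟨T⟩ = 0.68367 / 0.80901.
⟨T⟩ = 0.84507.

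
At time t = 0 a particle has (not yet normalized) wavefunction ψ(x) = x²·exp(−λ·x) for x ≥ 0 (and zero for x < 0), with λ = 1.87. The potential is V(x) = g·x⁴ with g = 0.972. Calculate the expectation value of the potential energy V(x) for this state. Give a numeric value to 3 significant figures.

8.35

⟨V⟩ = ∫ V(x)·|ψ|² dx / ∫|ψ|² dx.
Every integrand reduces to terms xʲ·e^(−2λx) on [0, ∞); use ∫₀^∞ xʲ·e^(−2λx) dx = j!/(2λ)^(j+1).
State is unnormalized: ∫|ψ|² dx = 0.032798, and ∫ψ*·V(x)·ψ dx = 0.27374, so ⟨V⟩ = 0.27374 / 0.032798.
⟨V⟩ = 8.3462.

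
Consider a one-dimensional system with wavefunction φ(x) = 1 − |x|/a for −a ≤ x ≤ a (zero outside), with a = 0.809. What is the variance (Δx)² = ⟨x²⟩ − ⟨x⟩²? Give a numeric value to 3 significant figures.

Compute ⟨x⟩ and ⟨x²⟩ separately, then (Δx)² = ⟨x²⟩ − ⟨x⟩².
φ is even, so ∫ over [−a, a] = 2∫₀ᵃ with φ = 1 − x/a there: ∫₀ᵃ (1 − x/a)² dx = a/3, ∫₀ᵃ x²(1 − x/a)² dx = a³/30, ∫₀ᵃ x⁴(1 − x/a)² dx = a⁵/105.
Normalization: ∫|φ|² dx = 0.53933.
⟨x⟩ = 0.0000 and ⟨x²⟩ = 0.065448.
(Δx)² = 0.065448 − (0.0000)² = 0.065448.

0.0654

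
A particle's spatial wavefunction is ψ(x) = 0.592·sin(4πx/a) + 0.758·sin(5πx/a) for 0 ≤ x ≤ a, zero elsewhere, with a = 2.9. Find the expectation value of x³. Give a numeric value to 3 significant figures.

⟨x³⟩ = ∫ x³·|ψ|² dx / ∫|ψ|² dx (integrals over the domain).
On 0 ≤ x ≤ a (j ≠ l): ∫sin²(jπx/a) dx = a/2, ∫sin(jπx/a)·sin(lπx/a) dx = 0; diagonal moments ∫x·sin²(jπx/a) dx = a²/4, ∫x²·sin²(jπx/a) dx = a³·(1/6 − 1/(4j²π²)); cross terms ∫x·sin(jπx/a)·sin(lπx/a) dx = 0 for j + l even and −4jla²/(π²(j² − l²)²) for j + l odd, ∫x²·sin(jπx/a)·sin(lπx/a) dx = (−1)^(j+l)·4jla³/(π²(j² − l²)²); higher powers the same way via product-to-sum and parts.
State is unnormalized: ∫|ψ|² dx = 1.3413, and ∫ψ*·x³·ψ dx = 2.4387, so ⟨x³⟩ = 2.4387 / 1.3413.
⟨x³⟩ = 1.8182.

1.82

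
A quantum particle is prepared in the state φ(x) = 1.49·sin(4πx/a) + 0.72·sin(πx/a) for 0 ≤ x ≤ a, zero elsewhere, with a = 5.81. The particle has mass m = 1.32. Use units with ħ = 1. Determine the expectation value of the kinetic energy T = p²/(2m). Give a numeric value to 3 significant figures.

1.46

T = −(ħ²/2m) d²/dx², so ⟨T⟩ = −(ħ²/2m) ∫ φ*·φ'' dx / ∫|φ|² dx; with m = 1.32.
d²/dx² sin(jπx/a) = −(jπ/a)²·sin(jπx/a); on 0 ≤ x ≤ a, ∫sin²(jπx/a) dx = a/2 and ∫sin(jπx/a)·sin(lπx/a) dx = 0 for j ≠ l, so only diagonal terms survive in ∫|φ|² and ∫φ·φ″; ∫φ·φ′ dx = [φ²/2] between the walls = 0.
State is unnormalized: ∫|φ|² dx = 7.9553, and ∫φ*·(−ħ²/2m · φ'') dx = 11.595, so ⟨T⟩ = 11.595 / 7.9553.
⟨T⟩ = 1.4575.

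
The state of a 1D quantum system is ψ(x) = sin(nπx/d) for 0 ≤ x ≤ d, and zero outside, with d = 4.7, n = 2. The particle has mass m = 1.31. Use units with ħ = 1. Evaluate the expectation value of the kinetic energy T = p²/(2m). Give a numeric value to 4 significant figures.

T = −(ħ²/2m) d²/dx², so ⟨T⟩ = −(ħ²/2m) ∫ ψ*·ψ'' dx / ∫|ψ|² dx; with m = 1.31.
d/dx sin(nπx/d) = (nπ/d)·cos(nπx/d) and d²/dx² sin(nπx/d) = −(nπ/d)²·sin(nπx/d); on 0 ≤ x ≤ d, ∫sin²(nπx/d) dx = d/2 and ∫sin(nπx/d)·cos(nπx/d) dx = 0.
State is unnormalized: ∫|ψ|² dx = 2.3500, and ∫ψ*·(−ħ²/2m · ψ'') dx = 1.6030, so ⟨T⟩ = 1.6030 / 2.3500.
⟨T⟩ = 0.68212.

0.6821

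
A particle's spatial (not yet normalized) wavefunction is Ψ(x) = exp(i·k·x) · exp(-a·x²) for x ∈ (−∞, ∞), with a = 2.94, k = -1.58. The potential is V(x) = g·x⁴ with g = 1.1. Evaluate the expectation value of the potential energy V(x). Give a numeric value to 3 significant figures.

⟨V⟩ = ∫ V(x)·|Ψ|² dx / ∫|Ψ|² dx.
Gaussian moments: ∫x^(2j)·e^(−2ax²) dx = (2j−1)!!/(4a)^j · √(π/(2a)), odd powers integrate to 0; here √(π/(2a)) = 0.73095.
State is unnormalized: ∫|Ψ|² dx = 0.73095, and ∫Ψ*·V(x)·Ψ dx = 0.017442, so ⟨V⟩ = 0.017442 / 0.73095.
⟨V⟩ = 0.023862.

0.0239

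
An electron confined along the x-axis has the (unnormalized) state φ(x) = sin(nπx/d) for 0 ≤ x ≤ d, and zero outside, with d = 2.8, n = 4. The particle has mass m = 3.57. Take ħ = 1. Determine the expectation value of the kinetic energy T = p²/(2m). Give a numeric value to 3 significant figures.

2.82

T = −(ħ²/2m) d²/dx², so ⟨T⟩ = −(ħ²/2m) ∫ φ*·φ'' dx / ∫|φ|² dx; with m = 3.57.
d/dx sin(nπx/d) = (nπ/d)·cos(nπx/d) and d²/dx² sin(nπx/d) = −(nπ/d)²·sin(nπx/d); on 0 ≤ x ≤ d, ∫sin²(nπx/d) dx = d/2 and ∫sin(nπx/d)·cos(nπx/d) dx = 0.
State is unnormalized: ∫|φ|² dx = 1.4000, and ∫φ*·(−ħ²/2m · φ'') dx = 3.9494, so ⟨T⟩ = 3.9494 / 1.4000.
⟨T⟩ = 2.8210.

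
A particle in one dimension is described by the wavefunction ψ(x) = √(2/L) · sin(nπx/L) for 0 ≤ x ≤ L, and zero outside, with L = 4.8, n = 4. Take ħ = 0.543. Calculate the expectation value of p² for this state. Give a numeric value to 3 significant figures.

p² ψ = −ħ² d²ψ/dx²; ⟨p²⟩ = −ħ² ∫ ψ*·ψ'' dx.
d/dx sin(nπx/L) = (nπ/L)·cos(nπx/L) and d²/dx² sin(nπx/L) = −(nπ/L)²·sin(nπx/L); on 0 ≤ x ≤ L, ∫sin²(nπx/L) dx = L/2 and ∫sin(nπx/L)·cos(nπx/L) dx = 0.
⟨p²⟩ = 2.0209.

2.02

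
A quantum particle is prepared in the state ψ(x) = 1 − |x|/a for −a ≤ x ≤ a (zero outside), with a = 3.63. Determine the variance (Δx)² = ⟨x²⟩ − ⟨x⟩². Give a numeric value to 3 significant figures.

Compute ⟨x⟩ and ⟨x²⟩ separately, then (Δx)² = ⟨x²⟩ − ⟨x⟩².
ψ is even, so ∫ over [−a, a] = 2∫₀ᵃ with ψ = 1 − x/a there: ∫₀ᵃ (1 − x/a)² dx = a/3, ∫₀ᵃ x²(1 − x/a)² dx = a³/30, ∫₀ᵃ x⁴(1 − x/a)² dx = a⁵/105.
Normalization: ∫|ψ|² dx = 2.4200.
⟨x⟩ = 0.0000 and ⟨x²⟩ = 1.3177.
(Δx)² = 1.3177 − (0.0000)² = 1.3177.

1.32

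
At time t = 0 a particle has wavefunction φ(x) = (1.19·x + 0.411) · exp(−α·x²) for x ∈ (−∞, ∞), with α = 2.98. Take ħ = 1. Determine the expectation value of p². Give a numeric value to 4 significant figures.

5.441

p² φ = −ħ² d²φ/dx²; ⟨p²⟩ = −ħ² ∫ φ*·φ'' dx / ∫|φ|² dx.
Expand each integrand as polynomial × e^(−2αx²) and use ∫x^(2j)·e^(−2αx²) dx = (2j−1)!!/(4α)^j · √(π/(2α)), odd powers → 0; here √(π/(2α)) = 0.72603. Differentiate with the product rule, d/dx e^(−αx²) = −2αx·e^(−αx²).
State is unnormalized: ∫|φ|² dx = 0.20889, and ∫φ*·(−ħ² φ'') dx = 1.1366, so ⟨p²⟩ = 1.1366 / 0.20889.
⟨p²⟩ = 5.4409.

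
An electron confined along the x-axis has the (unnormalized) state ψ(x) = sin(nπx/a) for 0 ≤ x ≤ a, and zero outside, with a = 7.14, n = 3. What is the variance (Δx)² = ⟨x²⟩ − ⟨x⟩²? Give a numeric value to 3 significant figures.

3.96

Compute ⟨x⟩ and ⟨x²⟩ separately, then (Δx)² = ⟨x²⟩ − ⟨x⟩².
With sin²θ = (1 − cos2θ)/2 on 0 ≤ x ≤ a: ∫sin²(nπx/a) dx = a/2, ∫x·sin²(nπx/a) dx = a²/4, ∫x²·sin²(nπx/a) dx = a³·(1/6 − 1/(4n²π²)); higher powers xᵏ the same way, integrating xᵏ·cos(2nπx/a) by parts.
Normalization: ∫|ψ|² dx = 3.5700.
⟨x⟩ = 3.5700 and ⟨x²⟩ = 16.706.
(Δx)² = 16.706 − (3.5700)² = 3.9613.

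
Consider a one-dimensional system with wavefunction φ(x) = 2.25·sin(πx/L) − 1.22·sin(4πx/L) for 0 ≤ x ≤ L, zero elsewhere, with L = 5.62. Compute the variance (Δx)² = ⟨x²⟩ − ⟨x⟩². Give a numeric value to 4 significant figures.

Compute ⟨x⟩ and ⟨x²⟩ separately, then (Δx)² = ⟨x²⟩ − ⟨x⟩².
On 0 ≤ x ≤ L (j ≠ l): ∫sin²(jπx/L) dx = L/2, ∫sin(jπx/L)·sin(lπx/L) dx = 0; diagonal moments ∫x·sin²(jπx/L) dx = L²/4, ∫x²·sin²(jπx/L) dx = L³·(1/6 − 1/(4j²π²)); cross terms ∫x·sin(jπx/L)·sin(lπx/L) dx = 0 for j + l even and −4jlL²/(π²(j² − l²)²) for j + l odd, ∫x²·sin(jπx/L)·sin(lπx/L) dx = (−1)^(j+l)·4jlL³/(π²(j² − l²)²); higher powers the same way via product-to-sum and parts.
Normalization: ∫|φ|² dx = 18.408.
⟨x⟩ = 2.8779 and ⟨x²⟩ = 9.6503.
(Δx)² = 9.6503 − (2.8779)² = 1.3682.

1.368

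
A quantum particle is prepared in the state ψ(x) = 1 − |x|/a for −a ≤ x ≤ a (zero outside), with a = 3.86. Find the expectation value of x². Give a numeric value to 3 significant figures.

⟨x²⟩ = ∫ x²·|ψ|² dx / ∫|ψ|² dx (integrals over the domain).
ψ is even, so ∫ over [−a, a] = 2∫₀ᵃ with ψ = 1 − x/a there: ∫₀ᵃ (1 − x/a)² dx = a/3, ∫₀ᵃ x²(1 − x/a)² dx = a³/30, ∫₀ᵃ x⁴(1 − x/a)² dx = a⁵/105.
State is unnormalized: ∫|ψ|² dx = 2.5733, and ∫ψ*·x²·ψ dx = 3.8342, so ⟨x²⟩ = 3.8342 / 2.5733.
⟨x²⟩ = 1.4900.

1.49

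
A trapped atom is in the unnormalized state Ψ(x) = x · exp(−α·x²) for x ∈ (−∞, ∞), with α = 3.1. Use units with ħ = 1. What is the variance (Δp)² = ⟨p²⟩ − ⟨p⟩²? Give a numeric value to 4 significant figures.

Compute ⟨p⟩ and ⟨p²⟩ separately; (Δp)² = ⟨p²⟩ − ⟨p⟩².
Expand each integrand as polynomial × e^(−2αx²) and use ∫x^(2j)·e^(−2αx²) dx = (2j−1)!!/(4α)^j · √(π/(2α)), odd powers → 0; here √(π/(2α)) = 0.71183. Differentiate with the product rule, d/dx e^(−αx²) = −2αx·e^(−αx²).
Normalization: ∫|Ψ|² dx = 0.057406.
⟨p⟩ = 0.0000 and ⟨p²⟩ = 9.3000.
(Δp)² = 9.3000 − (0.0000)² = 9.3000.

9.300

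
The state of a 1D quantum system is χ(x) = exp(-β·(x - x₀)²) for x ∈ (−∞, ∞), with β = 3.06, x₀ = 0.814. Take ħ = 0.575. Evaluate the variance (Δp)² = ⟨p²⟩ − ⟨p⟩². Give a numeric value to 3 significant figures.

Compute ⟨p⟩ and ⟨p²⟩ separately; (Δp)² = ⟨p²⟩ − ⟨p⟩².
Gaussian moments (u = x − x₀): ∫u^(2j)·e^(−2βu²) du = (2j−1)!!/(4β)^j · √(π/(2β)), odd powers integrate to 0; here √(π/(2β)) = 0.71647. Derivatives: d/dx e^(−βu²) = −2βu·e^(−βu²), d²/dx² e^(−βu²) = (4β²u² − 2β)·e^(−βu²).
Normalization: ∫|χ|² dx = 0.71647.
⟨p⟩ = 0.0000 and ⟨p²⟩ = 1.0117.
(Δp)² = 1.0117 − (0.0000)² = 1.0117.

1.01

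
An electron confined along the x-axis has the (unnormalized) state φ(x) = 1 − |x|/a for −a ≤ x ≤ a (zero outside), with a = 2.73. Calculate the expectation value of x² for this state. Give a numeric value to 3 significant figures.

⟨x²⟩ = ∫ x²·|φ|² dx / ∫|φ|² dx (integrals over the domain).
φ is even, so ∫ over [−a, a] = 2∫₀ᵃ with φ = 1 − x/a there: ∫₀ᵃ (1 − x/a)² dx = a/3, ∫₀ᵃ x²(1 − x/a)² dx = a³/30, ∫₀ᵃ x⁴(1 − x/a)² dx = a⁵/105.
State is unnormalized: ∫|φ|² dx = 1.8200, and ∫φ*·x²·φ dx = 1.3564, so ⟨x²⟩ = 1.3564 / 1.8200.
⟨x²⟩ = 0.74529.

0.745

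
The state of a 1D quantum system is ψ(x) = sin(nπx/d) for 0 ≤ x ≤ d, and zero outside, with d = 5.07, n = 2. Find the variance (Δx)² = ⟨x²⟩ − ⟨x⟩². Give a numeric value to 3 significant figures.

1.82

Compute ⟨x⟩ and ⟨x²⟩ separately, then (Δx)² = ⟨x²⟩ − ⟨x⟩².
With sin²θ = (1 − cos2θ)/2 on 0 ≤ x ≤ d: ∫sin²(nπx/d) dx = d/2, ∫x·sin²(nπx/d) dx = d²/4, ∫x²·sin²(nπx/d) dx = d³·(1/6 − 1/(4n²π²)); higher powers xᵏ the same way, integrating xᵏ·cos(2nπx/d) by parts.
Normalization: ∫|ψ|² dx = 2.5350.
⟨x⟩ = 2.5350 and ⟨x²⟩ = 8.2427.
(Δx)² = 8.2427 − (2.5350)² = 1.8165.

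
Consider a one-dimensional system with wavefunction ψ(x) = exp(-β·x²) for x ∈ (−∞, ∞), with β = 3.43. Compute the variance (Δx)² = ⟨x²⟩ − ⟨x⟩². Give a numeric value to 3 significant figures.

Compute ⟨x⟩ and ⟨x²⟩ separately, then (Δx)² = ⟨x²⟩ − ⟨x⟩².
Gaussian moments: ∫x^(2j)·e^(−2βx²) dx = (2j−1)!!/(4β)^j · √(π/(2β)), odd powers integrate to 0; here √(π/(2β)) = 0.67673.
Normalization: ∫|ψ|² dx = 0.67673.
⟨x⟩ = 0.0000 and ⟨x²⟩ = 0.072886.
(Δx)² = 0.072886 − (0.0000)² = 0.072886.

0.0729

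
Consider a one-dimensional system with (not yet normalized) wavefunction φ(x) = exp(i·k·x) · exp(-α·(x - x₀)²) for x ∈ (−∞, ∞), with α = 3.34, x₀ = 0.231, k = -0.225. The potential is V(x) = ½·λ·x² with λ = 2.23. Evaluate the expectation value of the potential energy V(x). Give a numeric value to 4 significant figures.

⟨V⟩ = ∫ V(x)·|φ|² dx / ∫|φ|² dx.
Gaussian moments (u = x − x₀): ∫u^(2j)·e^(−2αu²) du = (2j−1)!!/(4α)^j · √(π/(2α)), odd powers integrate to 0; here √(π/(2α)) = 0.68578.
State is unnormalized: ∫|φ|² dx = 0.68578, and ∫φ*·V(x)·φ dx = 0.098037, so ⟨V⟩ = 0.098037 / 0.68578.
⟨V⟩ = 0.14296.

0.1430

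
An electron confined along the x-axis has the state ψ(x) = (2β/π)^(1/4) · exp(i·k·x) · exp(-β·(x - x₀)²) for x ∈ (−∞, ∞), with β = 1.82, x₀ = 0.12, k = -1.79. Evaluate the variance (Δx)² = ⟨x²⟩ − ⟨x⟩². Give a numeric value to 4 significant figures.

Compute ⟨x⟩ and ⟨x²⟩ separately, then (Δx)² = ⟨x²⟩ − ⟨x⟩².
Gaussian moments (u = x − x₀): ∫u^(2j)·e^(−2βu²) du = (2j−1)!!/(4β)^j · √(π/(2β)), odd powers integrate to 0; here √(π/(2β)) = 0.92902.
⟨x⟩ = 0.12000 and ⟨x²⟩ = 0.15176.
(Δx)² = 0.15176 − (0.12000)² = 0.13736.

0.1374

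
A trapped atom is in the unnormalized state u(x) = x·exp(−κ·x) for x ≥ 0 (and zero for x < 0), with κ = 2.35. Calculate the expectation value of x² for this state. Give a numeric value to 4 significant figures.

⟨x²⟩ = ∫ x²·|u|² dx / ∫|u|² dx (integrals over the domain).
Every integrand reduces to terms xʲ·e^(−2κx) on [0, ∞); use ∫₀^∞ xʲ·e^(−2κx) dx = j!/(2κ)^(j+1).
State is unnormalized: ∫|u|² dx = 0.019264, and ∫u*·x²·u dx = 0.010465, so ⟨x²⟩ = 0.010465 / 0.019264.
⟨x²⟩ = 0.54323.

0.5432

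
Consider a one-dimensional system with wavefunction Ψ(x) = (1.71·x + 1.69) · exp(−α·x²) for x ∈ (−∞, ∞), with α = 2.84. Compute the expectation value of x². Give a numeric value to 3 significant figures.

⟨x²⟩ = ∫ x²·|Ψ|² dx / ∫|Ψ|² dx (integrals over the domain).
Expand each integrand as polynomial × e^(−2αx²) and use ∫x^(2j)·e^(−2αx²) dx = (2j−1)!!/(4α)^j · √(π/(2α)), odd powers → 0; here √(π/(2α)) = 0.74371.
State is unnormalized: ∫|Ψ|² dx = 2.3155, and ∫Ψ*·x²·Ψ dx = 0.23753, so ⟨x²⟩ = 0.23753 / 2.3155.
⟨x²⟩ = 0.10258.

0.103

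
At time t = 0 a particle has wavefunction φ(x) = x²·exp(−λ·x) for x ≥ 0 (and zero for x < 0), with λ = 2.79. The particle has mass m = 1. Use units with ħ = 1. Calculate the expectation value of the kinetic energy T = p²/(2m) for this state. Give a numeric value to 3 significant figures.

T = −(ħ²/2m) d²/dx², so ⟨T⟩ = −(ħ²/2m) ∫ φ*·φ'' dx / ∫|φ|² dx; with m = 1.
Differentiate x²·exp(−λ·x) with the product rule; every integrand then reduces to terms xʲ·e^(−2λx) on [0, ∞), with ∫₀^∞ xʲ·e^(−2λx) dx = j!/(2λ)^(j+1).
State is unnormalized: ∫|φ|² dx = 0.0044365, and ∫φ*·(−ħ²/2m · φ'') dx = 0.0057557, so ⟨T⟩ = 0.0057557 / 0.0044365.
⟨T⟩ = 1.2974.

1.30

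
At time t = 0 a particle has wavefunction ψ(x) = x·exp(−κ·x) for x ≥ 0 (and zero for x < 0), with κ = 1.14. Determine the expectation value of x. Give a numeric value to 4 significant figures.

1.316

⟨x⟩ = ∫ x·|ψ|² dx / ∫|ψ|² dx (integrals over the domain).
Every integrand reduces to terms xʲ·e^(−2κx) on [0, ∞); use ∫₀^∞ xʲ·e^(−2κx) dx = j!/(2κ)^(j+1).
State is unnormalized: ∫|ψ|² dx = 0.16874, and ∫ψ*·x·ψ dx = 0.22203, so ⟨x⟩ = 0.22203 / 0.16874.
⟨x⟩ = 1.3158.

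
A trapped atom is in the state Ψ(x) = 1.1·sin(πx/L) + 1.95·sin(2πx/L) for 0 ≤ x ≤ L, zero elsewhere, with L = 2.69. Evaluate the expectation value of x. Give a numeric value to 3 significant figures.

0.930

⟨x⟩ = ∫ x·|Ψ|² dx / ∫|Ψ|² dx (integrals over the domain).
On 0 ≤ x ≤ L (j ≠ l): ∫sin²(jπx/L) dx = L/2, ∫sin(jπx/L)·sin(lπx/L) dx = 0; diagonal moments ∫x·sin²(jπx/L) dx = L²/4, ∫x²·sin²(jπx/L) dx = L³·(1/6 − 1/(4j²π²)); cross terms ∫x·sin(jπx/L)·sin(lπx/L) dx = 0 for j + l even and −4jlL²/(π²(j² − l²)²) for j + l odd, ∫x²·sin(jπx/L)·sin(lπx/L) dx = (−1)^(j+l)·4jlL³/(π²(j² − l²)²); higher powers the same way via product-to-sum and parts.
State is unnormalized: ∫|Ψ|² dx = 6.7418, and ∫Ψ*·x·Ψ dx = 6.2719, so ⟨x⟩ = 6.2719 / 6.7418.
⟨x⟩ = 0.93030.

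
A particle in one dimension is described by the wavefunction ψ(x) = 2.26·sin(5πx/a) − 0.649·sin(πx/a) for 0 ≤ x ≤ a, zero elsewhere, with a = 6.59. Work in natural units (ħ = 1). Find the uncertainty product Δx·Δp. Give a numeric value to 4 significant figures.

Δx = √(⟨x²⟩−⟨x⟩²), Δp = √(⟨p²⟩−⟨p⟩²).
On 0 ≤ x ≤ a (j ≠ l): ∫sin²(jπx/a) dx = a/2, ∫sin(jπx/a)·sin(lπx/a) dx = 0; diagonal moments ∫x·sin²(jπx/a) dx = a²/4, ∫x²·sin²(jπx/a) dx = a³·(1/6 − 1/(4j²π²)); cross terms ∫x·sin(jπx/a)·sin(lπx/a) dx = 0 for j + l even and −4jla²/(π²(j² − l²)²) for j + l odd, ∫x²·sin(jπx/a)·sin(lπx/a) dx = (−1)^(j+l)·4jla³/(π²(j² − l²)²); higher powers the same way via product-to-sum and parts. d²/dx² sin(jπx/a) = −(jπ/a)²·sin(jπx/a); on 0 ≤ x ≤ a, ∫sin²(jπx/a) dx = a/2 and ∫sin(jπx/a)·sin(lπx/a) dx = 0 for j ≠ l, so only diagonal terms survive in ∫|ψ|² and ∫ψ·ψ″; ∫ψ·ψ′ dx = [ψ²/2] between the walls = 0.
Normalization: ∫|ψ|² dx = 18.217.
⟨x⟩ = 3.2950, ⟨x²⟩ = 14.065 ⇒ Δx = 1.7911.
⟨p⟩ = 0.0000, ⟨p²⟩ = 5.2661 ⇒ Δp = 2.2948.
Δx·Δp = 4.1102.

4.110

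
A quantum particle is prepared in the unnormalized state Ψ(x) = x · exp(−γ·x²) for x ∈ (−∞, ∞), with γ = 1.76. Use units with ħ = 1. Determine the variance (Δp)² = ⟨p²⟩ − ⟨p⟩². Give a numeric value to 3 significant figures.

5.28

Compute ⟨p⟩ and ⟨p²⟩ separately; (Δp)² = ⟨p²⟩ − ⟨p⟩².
Expand each integrand as polynomial × e^(−2γx²) and use ∫x^(2j)·e^(−2γx²) dx = (2j−1)!!/(4γ)^j · √(π/(2γ)), odd powers → 0; here √(π/(2γ)) = 0.94472. Differentiate with the product rule, d/dx e^(−γx²) = −2γx·e^(−γx²).
Normalization: ∫|Ψ|² dx = 0.13419.
⟨p⟩ = 0.0000 and ⟨p²⟩ = 5.2800.
(Δp)² = 5.2800 − (0.0000)² = 5.2800.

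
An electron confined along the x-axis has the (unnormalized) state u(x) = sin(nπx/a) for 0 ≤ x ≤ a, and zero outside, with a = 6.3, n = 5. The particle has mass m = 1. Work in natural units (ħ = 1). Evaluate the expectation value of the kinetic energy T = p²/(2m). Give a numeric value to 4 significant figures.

T = −(ħ²/2m) d²/dx², so ⟨T⟩ = −(ħ²/2m) ∫ u*·u'' dx / ∫|u|² dx; with m = 1.
d/dx sin(nπx/a) = (nπ/a)·cos(nπx/a) and d²/dx² sin(nπx/a) = −(nπ/a)²·sin(nπx/a); on 0 ≤ x ≤ a, ∫sin²(nπx/a) dx = a/2 and ∫sin(nπx/a)·cos(nπx/a) dx = 0.
State is unnormalized: ∫|u|² dx = 3.1500, and ∫u*·(−ħ²/2m · u'') dx = 9.7913, so ⟨T⟩ = 9.7913 / 3.1500.
⟨T⟩ = 3.1083.

3.108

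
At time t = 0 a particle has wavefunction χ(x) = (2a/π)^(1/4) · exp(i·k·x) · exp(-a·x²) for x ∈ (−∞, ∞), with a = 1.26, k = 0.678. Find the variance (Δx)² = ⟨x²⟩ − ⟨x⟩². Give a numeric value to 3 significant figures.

Compute ⟨x⟩ and ⟨x²⟩ separately, then (Δx)² = ⟨x²⟩ − ⟨x⟩².
Gaussian moments: ∫x^(2j)·e^(−2ax²) dx = (2j−1)!!/(4a)^j · √(π/(2a)), odd powers integrate to 0; here √(π/(2a)) = 1.1165.
⟨x⟩ = 0.0000 and ⟨x²⟩ = 0.19841.
(Δx)² = 0.19841 − (0.0000)² = 0.19841.

0.198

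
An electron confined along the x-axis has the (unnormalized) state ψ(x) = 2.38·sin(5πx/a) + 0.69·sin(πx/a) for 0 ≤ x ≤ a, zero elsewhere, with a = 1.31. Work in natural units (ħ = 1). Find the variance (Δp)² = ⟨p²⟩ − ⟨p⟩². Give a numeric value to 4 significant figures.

Compute ⟨p⟩ and ⟨p²⟩ separately; (Δp)² = ⟨p²⟩ − ⟨p⟩².
d²/dx² sin(jπx/a) = −(jπ/a)²·sin(jπx/a); on 0 ≤ x ≤ a, ∫sin²(jπx/a) dx = a/2 and ∫sin(jπx/a)·sin(lπx/a) dx = 0 for j ≠ l, so only diagonal terms survive in ∫|ψ|² and ∫ψ·ψ″; ∫ψ·ψ′ dx = [ψ²/2] between the walls = 0.
Normalization: ∫|ψ|² dx = 4.0220.
⟨p⟩ = 0.0000 and ⟨p²⟩ = 133.08.
(Δp)² = 133.08 − (0.0000)² = 133.08.

133.1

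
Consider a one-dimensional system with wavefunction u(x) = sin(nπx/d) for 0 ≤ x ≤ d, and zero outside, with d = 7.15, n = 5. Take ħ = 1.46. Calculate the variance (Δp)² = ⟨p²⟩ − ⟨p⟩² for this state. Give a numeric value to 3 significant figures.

10.3

Compute ⟨p⟩ and ⟨p²⟩ separately; (Δp)² = ⟨p²⟩ − ⟨p⟩².
d/dx sin(nπx/d) = (nπ/d)·cos(nπx/d) and d²/dx² sin(nπx/d) = −(nπ/d)²·sin(nπx/d); on 0 ≤ x ≤ d, ∫sin²(nπx/d) dx = d/2 and ∫sin(nπx/d)·cos(nπx/d) dx = 0.
Normalization: ∫|u|² dx = 3.5750.
⟨p⟩ = 0.0000 and ⟨p²⟩ = 10.288.
(Δp)² = 10.288 − (0.0000)² = 10.288.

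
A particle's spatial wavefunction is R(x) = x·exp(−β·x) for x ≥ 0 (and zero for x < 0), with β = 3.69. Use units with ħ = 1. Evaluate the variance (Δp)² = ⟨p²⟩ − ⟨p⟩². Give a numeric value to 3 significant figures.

13.6

Compute ⟨p⟩ and ⟨p²⟩ separately; (Δp)² = ⟨p²⟩ − ⟨p⟩².
Differentiate x·exp(−β·x) with the product rule; every integrand then reduces to terms xʲ·e^(−2βx) on [0, ∞), with ∫₀^∞ xʲ·e^(−2βx) dx = j!/(2β)^(j+1).
Normalization: ∫|R|² dx = 0.0049758.
⟨p⟩ = 0.0000 and ⟨p²⟩ = 13.616.
(Δp)² = 13.616 − (0.0000)² = 13.616.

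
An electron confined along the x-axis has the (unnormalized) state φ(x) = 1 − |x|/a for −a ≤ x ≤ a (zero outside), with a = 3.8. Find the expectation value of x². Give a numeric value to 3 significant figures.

⟨x²⟩ = ∫ x²·|φ|² dx / ∫|φ|² dx (integrals over the domain).
φ is even, so ∫ over [−a, a] = 2∫₀ᵃ with φ = 1 − x/a there: ∫₀ᵃ (1 − x/a)² dx = a/3, ∫₀ᵃ x²(1 − x/a)² dx = a³/30, ∫₀ᵃ x⁴(1 − x/a)² dx = a⁵/105.
State is unnormalized: ∫|φ|² dx = 2.5333, and ∫φ*·x²·φ dx = 3.6581, so ⟨x²⟩ = 3.6581 / 2.5333.
⟨x²⟩ = 1.4440.

1.44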